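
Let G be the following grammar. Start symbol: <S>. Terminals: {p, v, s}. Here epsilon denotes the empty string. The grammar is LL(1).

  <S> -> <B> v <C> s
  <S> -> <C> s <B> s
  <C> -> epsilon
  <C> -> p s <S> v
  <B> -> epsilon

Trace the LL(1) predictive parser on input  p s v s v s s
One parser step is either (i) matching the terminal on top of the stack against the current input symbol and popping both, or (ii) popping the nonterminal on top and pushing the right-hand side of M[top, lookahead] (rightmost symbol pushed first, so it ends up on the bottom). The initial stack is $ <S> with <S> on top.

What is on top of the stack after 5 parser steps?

<B>

step 1: stack=$ <S>  input=p s v s v s s $  — expand <S> -> <C> s <B> s
step 2: stack=$ s <B> s <C>  input=p s v s v s s $  — expand <C> -> p s <S> v
step 3: stack=$ s <B> s v <S> s p  input=p s v s v s s $  — match p
step 4: stack=$ s <B> s v <S> s  input=s v s v s s $  — match s
step 5: stack=$ s <B> s v <S>  input=v s v s s $  — expand <S> -> <B> v <C> s
Stack after step 5: $ s <B> s v s <C> v <B> (top = <B>).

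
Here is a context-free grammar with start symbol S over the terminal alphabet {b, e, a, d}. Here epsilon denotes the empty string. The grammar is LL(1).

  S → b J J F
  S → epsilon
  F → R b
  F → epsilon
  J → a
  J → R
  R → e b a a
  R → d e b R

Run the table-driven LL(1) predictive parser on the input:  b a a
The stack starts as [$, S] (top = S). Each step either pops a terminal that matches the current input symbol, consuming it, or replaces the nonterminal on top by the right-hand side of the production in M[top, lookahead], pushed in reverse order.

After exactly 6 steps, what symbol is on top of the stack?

     Stack      Input    Action
  1  $ S        b a a $  expand S → b J J F
  2  $ F J J b  b a a $  match b
  3  $ F J J    a a $    expand J → a
  4  $ F J a    a a $    match a
  5  $ F J      a $      expand J → a
  6  $ F a      a $      match a
Stack after step 6: $ F (top = F).

F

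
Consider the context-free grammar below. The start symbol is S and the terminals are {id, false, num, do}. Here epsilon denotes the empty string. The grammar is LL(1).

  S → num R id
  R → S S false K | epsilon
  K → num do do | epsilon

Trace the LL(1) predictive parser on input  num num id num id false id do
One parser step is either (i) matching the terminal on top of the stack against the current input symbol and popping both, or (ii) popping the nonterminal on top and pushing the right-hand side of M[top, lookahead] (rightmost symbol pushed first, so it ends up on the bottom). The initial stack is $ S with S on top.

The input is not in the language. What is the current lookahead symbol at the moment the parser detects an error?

do

      Stack                    Input                            Action
   1  $ S                      num num id num id false id do $  expand S → num R id
   2  $ id R num               num num id num id false id do $  match num
   3  $ id R                   num id num id false id do $      expand R → S S false K
   4  $ id K false S S         num id num id false id do $      expand S → num R id
   5  $ id K false S id R num  num id num id false id do $      match num
   6  $ id K false S id R      id num id false id do $          expand R → epsilon
   7  $ id K false S id        id num id false id do $          match id
   8  $ id K false S           num id false id do $             expand S → num R id
   9  $ id K false id R num    num id false id do $             match num
  10  $ id K false id R        id false id do $                 expand R → epsilon
  11  $ id K false id          id false id do $                 match id
  12  $ id K false             false id do $                    match false
  13  $ id K                   id do $                          expand K → epsilon
  14  $ id                     id do $                          match id
  15  $                        do $                             error: stack empty but input remains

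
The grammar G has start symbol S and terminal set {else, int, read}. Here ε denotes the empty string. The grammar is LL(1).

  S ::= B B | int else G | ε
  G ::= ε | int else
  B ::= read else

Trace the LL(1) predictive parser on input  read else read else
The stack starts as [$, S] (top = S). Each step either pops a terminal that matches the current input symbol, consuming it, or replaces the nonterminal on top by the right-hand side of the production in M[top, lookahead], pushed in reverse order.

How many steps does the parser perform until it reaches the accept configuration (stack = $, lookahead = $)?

7

     Stack          Input                  Action
  1  $ S            read else read else $  expand S ::= B B
  2  $ B B          read else read else $  expand B ::= read else
  3  $ B else read  read else read else $  match read
  4  $ B else       else read else $       match else
  5  $ B            read else $            expand B ::= read else
  6  $ else read    read else $            match read
  7  $ else         else $                 match else
Accept reached after 7 steps.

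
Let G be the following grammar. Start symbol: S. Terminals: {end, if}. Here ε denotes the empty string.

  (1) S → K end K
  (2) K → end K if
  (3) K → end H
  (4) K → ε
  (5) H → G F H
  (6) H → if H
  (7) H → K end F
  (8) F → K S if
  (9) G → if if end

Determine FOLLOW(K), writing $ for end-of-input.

FIRST(K): from K→end K if we get {end}; from K→end H we get {end}; from K→ε we get {ε}. So FIRST(K) = {ε, end}.
FIRST(G): from G→if if end we get {if}. So FIRST(G) = {if}.
FIRST(S): from S→K end K we get {end}. So FIRST(S) = {end}.
FIRST(H): from H→G F H we get {if}; from H→if H we get {if}; from H→K end F we get {end}. So FIRST(H) = {end, if}.
FIRST(F): from F→K S if we get {end}. So FIRST(F) = {end}.
FOLLOW(S) includes $ since S is the start symbol.
FOLLOW(S): in F→K S if, S is followed by if with FIRST {if}. Thus FOLLOW(S) = {$, if}.
FOLLOW(K): in S→K end K (occurrence 1), K is followed by end K with FIRST {end}; in S→K end K (occurrence 2), the suffix after K is empty, so FOLLOW(K) ⊇ FOLLOW(S) = {$, if}; in K→end K if, K is followed by if with FIRST {if}; in H→K end F, K is followed by end F with FIRST {end}; in F→K S if, K is followed by S if with FIRST {end}. Thus FOLLOW(K) = {$, end, if}.
FOLLOW(H): in K→end H, the suffix after H is empty, so FOLLOW(H) ⊇ FOLLOW(K) = {$, end, if}; in H→G F H, the suffix after H is empty (adds nothing new); in H→if H, the suffix after H is empty (adds nothing new). Thus FOLLOW(H) = {$, end, if}.
FOLLOW(F): in H→G F H, F is followed by H with FIRST {end, if}; in H→K end F, the suffix after F is empty, so FOLLOW(F) ⊇ FOLLOW(H) = {$, end, if}. Thus FOLLOW(F) = {$, end, if}.
FOLLOW(G): in H→G F H, G is followed by F H with FIRST {end}. Thus FOLLOW(G) = {end}.

{$, end, if}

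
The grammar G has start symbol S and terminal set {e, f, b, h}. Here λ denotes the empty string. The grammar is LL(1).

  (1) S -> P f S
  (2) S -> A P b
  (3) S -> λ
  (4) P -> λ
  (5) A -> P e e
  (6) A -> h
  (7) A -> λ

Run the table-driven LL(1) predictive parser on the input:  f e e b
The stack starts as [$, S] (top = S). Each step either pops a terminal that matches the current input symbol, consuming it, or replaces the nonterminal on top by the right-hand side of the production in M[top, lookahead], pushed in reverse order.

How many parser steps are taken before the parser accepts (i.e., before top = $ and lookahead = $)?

10

      Stack        Input      Action
   1  $ S          f e e b $  expand S -> P f S
   2  $ S f P      f e e b $  expand P -> λ
   3  $ S f        f e e b $  match f
   4  $ S          e e b $    expand S -> A P b
   5  $ b P A      e e b $    expand A -> P e e
   6  $ b P e e P  e e b $    expand P -> λ
   7  $ b P e e    e e b $    match e
   8  $ b P e      e b $      match e
   9  $ b P        b $        expand P -> λ
  10  $ b          b $        match b
Accept reached after 10 steps.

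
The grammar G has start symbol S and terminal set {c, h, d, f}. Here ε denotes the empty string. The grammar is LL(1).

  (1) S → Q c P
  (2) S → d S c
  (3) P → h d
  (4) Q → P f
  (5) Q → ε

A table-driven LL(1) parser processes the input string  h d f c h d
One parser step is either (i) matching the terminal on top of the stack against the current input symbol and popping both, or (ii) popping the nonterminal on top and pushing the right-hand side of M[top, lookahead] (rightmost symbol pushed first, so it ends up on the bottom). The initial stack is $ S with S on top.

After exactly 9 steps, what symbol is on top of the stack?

d

step 1: stack=$ S  input=h d f c h d $  — expand S → Q c P
step 2: stack=$ P c Q  input=h d f c h d $  — expand Q → P f
step 3: stack=$ P c f P  input=h d f c h d $  — expand P → h d
step 4: stack=$ P c f d h  input=h d f c h d $  — match h
step 5: stack=$ P c f d  input=d f c h d $  — match d
step 6: stack=$ P c f  input=f c h d $  — match f
step 7: stack=$ P c  input=c h d $  — match c
step 8: stack=$ P  input=h d $  — expand P → h d
step 9: stack=$ d h  input=h d $  — match h
Stack after step 9: $ d (top = d).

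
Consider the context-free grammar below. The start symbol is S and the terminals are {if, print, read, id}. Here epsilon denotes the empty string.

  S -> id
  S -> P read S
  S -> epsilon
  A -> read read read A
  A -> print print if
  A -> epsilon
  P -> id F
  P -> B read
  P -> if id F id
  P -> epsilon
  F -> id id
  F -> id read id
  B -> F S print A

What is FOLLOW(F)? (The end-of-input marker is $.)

FIRST(A) = {epsilon, print, read}
FIRST(F) = {id}
FIRST(B) = {id}  (via F S print A)
FIRST(P) = {epsilon, id, if}  (via B read)
FIRST(S) = {epsilon, id, if, read}  (via P read S)
FOLLOW(S) includes $ since S is the start symbol.
FOLLOW(S): in S->P read S, the suffix after S is empty (adds nothing new); in B->F S print A, S is followed by print A with FIRST {print}. Thus FOLLOW(S) = {$, print}.
FOLLOW(P): in S->P read S, P is followed by read S with FIRST {read}. Thus FOLLOW(P) = {read}.
FOLLOW(F): in P->id F, the suffix after F is empty, so FOLLOW(F) ⊇ FOLLOW(P) = {read}; in P->if id F id, F is followed by id with FIRST {id}; in B->F S print A, F is followed by S print A with FIRST {id, if, print, read}. Thus FOLLOW(F) = {id, if, print, read}.
FOLLOW(B): in P->B read, B is followed by read with FIRST {read}. Thus FOLLOW(B) = {read}.
FOLLOW(A): in A->read read read A, the suffix after A is empty (adds nothing new); in B->F S print A, the suffix after A is empty, so FOLLOW(A) ⊇ FOLLOW(B) = {read}. Thus FOLLOW(A) = {read}.

{id, if, print, read}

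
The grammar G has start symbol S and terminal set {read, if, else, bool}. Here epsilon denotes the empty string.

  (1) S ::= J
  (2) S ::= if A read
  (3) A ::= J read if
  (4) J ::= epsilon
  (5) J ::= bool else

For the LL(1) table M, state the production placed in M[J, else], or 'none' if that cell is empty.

none

FIRST(J): from J::=epsilon we get {epsilon}; from J::=bool else we get {bool}. So FIRST(J) = {epsilon, bool}.
FIRST(S): from S::=J we get {epsilon, bool}; from S::=if A read we get {if}. So FIRST(S) = {epsilon, bool, if}.
FIRST(A): from A::=J read if we get {bool, read}. So FIRST(A) = {bool, read}.
FOLLOW(S) includes $ since S is the start symbol.
FOLLOW(S): S appears on no right-hand side. Thus FOLLOW(S) = {$}.
FOLLOW(J): in S::=J, the suffix after J is empty, so FOLLOW(J) ⊇ FOLLOW(S) = {$}; in A::=J read if, J is followed by read if with FIRST {read}. Thus FOLLOW(J) = {$, read}.
For J ::= epsilon: FIRST(epsilon) = {epsilon}, so it goes in M[J, t] for t ∈ {}; since epsilon ∈ FIRST, also for every t ∈ FOLLOW(J) = {$, read}.
For J ::= bool else: FIRST(bool else) = {bool}, so it goes in M[J, t] for t ∈ {bool}.
None of these place a production in M[J, else].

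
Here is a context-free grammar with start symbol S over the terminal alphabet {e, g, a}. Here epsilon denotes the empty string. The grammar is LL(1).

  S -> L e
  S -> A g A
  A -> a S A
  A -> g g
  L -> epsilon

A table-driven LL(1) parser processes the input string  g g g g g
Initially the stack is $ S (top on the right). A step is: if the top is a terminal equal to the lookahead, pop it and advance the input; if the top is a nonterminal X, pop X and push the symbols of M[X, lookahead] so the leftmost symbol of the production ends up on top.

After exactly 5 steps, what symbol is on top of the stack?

     Stack      Input        Action
  1  $ S        g g g g g $  expand S -> A g A
  2  $ A g A    g g g g g $  expand A -> g g
  3  $ A g g g  g g g g g $  match g
  4  $ A g g    g g g g $    match g
  5  $ A g      g g g $      match g
Stack after step 5: $ A (top = A).

A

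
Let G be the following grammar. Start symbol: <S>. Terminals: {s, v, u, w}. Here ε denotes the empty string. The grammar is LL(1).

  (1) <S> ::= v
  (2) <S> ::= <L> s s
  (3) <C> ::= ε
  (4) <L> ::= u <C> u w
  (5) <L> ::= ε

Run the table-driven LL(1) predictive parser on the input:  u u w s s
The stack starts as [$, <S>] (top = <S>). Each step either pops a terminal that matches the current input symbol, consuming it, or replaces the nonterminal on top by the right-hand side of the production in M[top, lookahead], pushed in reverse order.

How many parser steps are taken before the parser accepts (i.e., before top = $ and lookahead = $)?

     Stack            Input        Action
  1  $ <S>            u u w s s $  expand <S> ::= <L> s s
  2  $ s s <L>        u u w s s $  expand <L> ::= u <C> u w
  3  $ s s w u <C> u  u u w s s $  match u
  4  $ s s w u <C>    u w s s $    expand <C> ::= ε
  5  $ s s w u        u w s s $    match u
  6  $ s s w          w s s $      match w
  7  $ s s            s s $        match s
  8  $ s              s $          match s
Accept reached after 8 steps.

8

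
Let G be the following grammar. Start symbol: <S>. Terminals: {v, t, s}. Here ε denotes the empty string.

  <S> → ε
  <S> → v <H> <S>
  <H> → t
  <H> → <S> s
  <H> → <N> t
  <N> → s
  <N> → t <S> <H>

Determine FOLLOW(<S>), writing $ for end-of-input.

FIRST(<S>) = {ε, v}
FIRST(<N>) = {s, t}
FIRST(<H>) = {s, t, v}  (via <S> s, <N> t)
FOLLOW(<S>) includes $ since <S> is the start symbol.
FOLLOW(<S>): in <S>→v <H> <S>, the suffix after <S> is empty (adds nothing new); in <H>→<S> s, <S> is followed by s with FIRST {s}; in <N>→t <S> <H>, <S> is followed by <H> with FIRST {s, t, v}. Thus FOLLOW(<S>) = {$, s, t, v}.
FOLLOW(<N>): in <H>→<N> t, <N> is followed by t with FIRST {t}. Thus FOLLOW(<N>) = {t}.
FOLLOW(<H>): in <S>→v <H> <S>, <H> is followed by <S> with FIRST {ε, v}; in <S>→v <H> <S>, the suffix after <H> is nullable, so FOLLOW(<H>) ⊇ FOLLOW(<S>) = {$, s, t, v}; in <N>→t <S> <H>, the suffix after <H> is empty, so FOLLOW(<H>) ⊇ FOLLOW(<N>) = {t}. Thus FOLLOW(<H>) = {$, s, t, v}.

{$, s, t, v}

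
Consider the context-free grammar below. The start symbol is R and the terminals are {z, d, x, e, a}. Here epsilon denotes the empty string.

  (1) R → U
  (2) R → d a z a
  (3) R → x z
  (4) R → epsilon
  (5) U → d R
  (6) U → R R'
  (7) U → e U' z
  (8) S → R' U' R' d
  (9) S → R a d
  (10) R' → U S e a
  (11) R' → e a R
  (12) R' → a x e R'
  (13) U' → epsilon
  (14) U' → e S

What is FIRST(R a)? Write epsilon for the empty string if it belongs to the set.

FIRST(U'): from U'→epsilon we get {epsilon}; from U'→e S we get {e}. So FIRST(U') = {epsilon, e}.
FIRST(R): from R→U we get {a, d, e, x}; from R→d a z a we get {d}; from R→x z we get {x}; from R→epsilon we get {epsilon}. So FIRST(R) = {epsilon, a, d, e, x}.
FIRST(U): from U→d R we get {d}; from U→R R' we get {a, d, e, x}; from U→e U' z we get {e}. So FIRST(U) = {a, d, e, x}.
FIRST(R'): from R'→U S e a we get {a, d, e, x}; from R'→e a R we get {e}; from R'→a x e R' we get {a}. So FIRST(R') = {a, d, e, x}.
FIRST(S): from S→R' U' R' d we get {a, d, e, x}; from S→R a d we get {a, d, e, x}. So FIRST(S) = {a, d, e, x}.
FIRST(R a): take FIRST of each symbol in turn, carrying on past any symbol whose FIRST contains epsilon; result {a, d, e, x}.

{a, d, e, x}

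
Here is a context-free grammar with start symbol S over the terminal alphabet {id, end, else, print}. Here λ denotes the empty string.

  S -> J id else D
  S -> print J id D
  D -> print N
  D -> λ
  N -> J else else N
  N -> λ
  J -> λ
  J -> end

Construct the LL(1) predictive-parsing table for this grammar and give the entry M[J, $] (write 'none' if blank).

none

FIRST(D): from D->print N we get {print}; from D->λ we get {λ}. So FIRST(D) = {λ, print}.
FIRST(J): from J->λ we get {λ}; from J->end we get {end}. So FIRST(J) = {λ, end}.
FIRST(S): from S->J id else D we get {end, id}; from S->print J id D we get {print}. So FIRST(S) = {end, id, print}.
FIRST(N): from N->J else else N we get {else, end}; from N->λ we get {λ}. So FIRST(N) = {λ, else, end}.
FOLLOW(S) includes $ since S is the start symbol.
FOLLOW(J): in S->J id else D, J is followed by id else D with FIRST {id}; in S->print J id D, J is followed by id D with FIRST {id}; in N->J else else N, J is followed by else else N with FIRST {else}. Thus FOLLOW(J) = {else, id}.
For J -> λ: FIRST(λ) = {λ}, so it goes in M[J, t] for t ∈ {}; since λ ∈ FIRST, also for every t ∈ FOLLOW(J) = {else, id}.
For J -> end: FIRST(end) = {end}, so it goes in M[J, t] for t ∈ {end}.
None of these place a production in M[J, $].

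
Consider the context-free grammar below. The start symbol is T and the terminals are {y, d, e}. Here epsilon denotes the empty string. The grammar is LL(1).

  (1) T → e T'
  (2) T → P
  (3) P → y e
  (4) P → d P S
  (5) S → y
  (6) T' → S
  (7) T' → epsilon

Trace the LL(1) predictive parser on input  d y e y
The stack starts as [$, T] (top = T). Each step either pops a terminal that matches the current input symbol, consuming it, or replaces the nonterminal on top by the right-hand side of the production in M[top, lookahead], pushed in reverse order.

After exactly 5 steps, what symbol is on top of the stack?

step 1: stack=$ T  input=d y e y $  — expand T → P
step 2: stack=$ P  input=d y e y $  — expand P → d P S
step 3: stack=$ S P d  input=d y e y $  — match d
step 4: stack=$ S P  input=y e y $  — expand P → y e
step 5: stack=$ S e y  input=y e y $  — match y
Stack after step 5: $ S e (top = e).

e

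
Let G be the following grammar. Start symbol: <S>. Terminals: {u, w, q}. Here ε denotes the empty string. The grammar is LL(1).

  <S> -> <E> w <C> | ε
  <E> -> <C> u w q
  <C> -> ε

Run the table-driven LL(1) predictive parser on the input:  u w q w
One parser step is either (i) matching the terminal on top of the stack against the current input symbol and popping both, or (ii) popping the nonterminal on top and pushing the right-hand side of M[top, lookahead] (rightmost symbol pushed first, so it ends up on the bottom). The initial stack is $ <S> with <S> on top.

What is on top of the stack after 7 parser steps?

step 1: stack=$ <S>  input=u w q w $  — expand <S> -> <E> w <C>
step 2: stack=$ <C> w <E>  input=u w q w $  — expand <E> -> <C> u w q
step 3: stack=$ <C> w q w u <C>  input=u w q w $  — expand <C> -> ε
step 4: stack=$ <C> w q w u  input=u w q w $  — match u
step 5: stack=$ <C> w q w  input=w q w $  — match w
step 6: stack=$ <C> w q  input=q w $  — match q
step 7: stack=$ <C> w  input=w $  — match w
Stack after step 7: $ <C> (top = <C>).

<C>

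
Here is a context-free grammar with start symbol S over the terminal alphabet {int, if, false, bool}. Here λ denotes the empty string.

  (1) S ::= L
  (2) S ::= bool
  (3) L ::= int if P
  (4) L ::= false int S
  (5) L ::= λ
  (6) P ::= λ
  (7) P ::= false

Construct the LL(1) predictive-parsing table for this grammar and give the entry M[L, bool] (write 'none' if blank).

FIRST(L) = {λ, false, int}
FIRST(P) = {λ, false}
FIRST(S) = {λ, bool, false, int}  (via L)
FOLLOW(S) includes $ since S is the start symbol.
FOLLOW(S): in L::=false int S, the suffix after S is empty, so FOLLOW(S) ⊇ FOLLOW(L) = {$}. Thus FOLLOW(S) = {$}.
FOLLOW(L): in S::=L, the suffix after L is empty, so FOLLOW(L) ⊇ FOLLOW(S) = {$}. Thus FOLLOW(L) = {$}.
For L ::= int if P: FIRST(int if P) = {int}, so it goes in M[L, t] for t ∈ {int}.
For L ::= false int S: FIRST(false int S) = {false}, so it goes in M[L, t] for t ∈ {false}.
For L ::= λ: FIRST(λ) = {λ}, so it goes in M[L, t] for t ∈ {}; since λ ∈ FIRST, also for every t ∈ FOLLOW(L) = {$}.
None of these place a production in M[L, bool].

none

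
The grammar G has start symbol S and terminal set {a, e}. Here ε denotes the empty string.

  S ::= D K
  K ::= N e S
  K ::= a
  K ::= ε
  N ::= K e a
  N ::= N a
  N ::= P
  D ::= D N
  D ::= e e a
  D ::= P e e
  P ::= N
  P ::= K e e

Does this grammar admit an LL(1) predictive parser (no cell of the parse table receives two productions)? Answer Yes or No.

FIRST(S) = {a, e}
FIRST(K) = {ε, a, e}
FIRST(N) = {a, e}
FIRST(D) = {a, e}
FIRST(P) = {a, e}
FOLLOW(S) = {$, e}
FOLLOW(K) = {$, e}
FOLLOW(N) = {$, a, e}
FOLLOW(D) = {$, a, e}
FOLLOW(P) = {$, a, e}
Cell M[D, a] receives both D ::= D N and D ::= P e e — the grammar is not LL(1).

No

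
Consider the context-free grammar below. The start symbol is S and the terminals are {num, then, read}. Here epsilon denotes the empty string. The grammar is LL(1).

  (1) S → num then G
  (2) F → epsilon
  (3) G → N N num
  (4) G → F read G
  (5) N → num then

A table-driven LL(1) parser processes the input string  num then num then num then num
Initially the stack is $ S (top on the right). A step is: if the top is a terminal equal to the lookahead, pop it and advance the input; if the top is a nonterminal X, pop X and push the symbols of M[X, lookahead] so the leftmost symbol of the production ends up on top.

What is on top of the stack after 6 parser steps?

step 1: stack=$ S  input=num then num then num then num $  — expand S → num then G
step 2: stack=$ G then num  input=num then num then num then num $  — match num
step 3: stack=$ G then  input=then num then num then num $  — match then
step 4: stack=$ G  input=num then num then num $  — expand G → N N num
step 5: stack=$ num N N  input=num then num then num $  — expand N → num then
step 6: stack=$ num N then num  input=num then num then num $  — match num
Stack after step 6: $ num N then (top = then).

then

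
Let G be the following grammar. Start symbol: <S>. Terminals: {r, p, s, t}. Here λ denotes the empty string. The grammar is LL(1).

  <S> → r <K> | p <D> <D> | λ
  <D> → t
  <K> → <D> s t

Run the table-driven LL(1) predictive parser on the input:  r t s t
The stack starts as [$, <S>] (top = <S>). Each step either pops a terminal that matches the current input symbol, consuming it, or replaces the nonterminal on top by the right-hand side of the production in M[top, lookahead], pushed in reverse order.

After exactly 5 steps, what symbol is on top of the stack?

step 1: stack=$ <S>  input=r t s t $  — expand <S> → r <K>
step 2: stack=$ <K> r  input=r t s t $  — match r
step 3: stack=$ <K>  input=t s t $  — expand <K> → <D> s t
step 4: stack=$ t s <D>  input=t s t $  — expand <D> → t
step 5: stack=$ t s t  input=t s t $  — match t
Stack after step 5: $ t s (top = s).

s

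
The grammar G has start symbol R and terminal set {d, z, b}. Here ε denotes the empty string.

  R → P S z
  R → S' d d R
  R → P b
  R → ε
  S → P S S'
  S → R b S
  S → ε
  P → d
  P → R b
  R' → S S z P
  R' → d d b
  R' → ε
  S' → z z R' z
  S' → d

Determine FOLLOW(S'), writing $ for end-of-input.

FIRST(S') = {d, z}
FIRST(R) = {ε, b, d, z}  (via P S z, S' d d R, P b)
FIRST(P) = {b, d, z}  (via R b)
FIRST(S) = {ε, b, d, z}  (via P S S', R b S)
FIRST(R') = {ε, b, d, z}  (via S S z P)
FOLLOW(R) includes $ since R is the start symbol.
FOLLOW(R): in R→S' d d R, the suffix after R is empty (adds nothing new); in S→R b S, R is followed by b S with FIRST {b}; in P→R b, R is followed by b with FIRST {b}. Thus FOLLOW(R) = {$, b}.
FOLLOW(S): in R→P S z, S is followed by z with FIRST {z}; in S→P S S', S is followed by S' with FIRST {d, z}; in S→R b S, the suffix after S is empty (adds nothing new); in R'→S S z P (occurrence 1), S is followed by S z P with FIRST {b, d, z}; in R'→S S z P (occurrence 2), S is followed by z P with FIRST {z}. Thus FOLLOW(S) = {b, d, z}.
FOLLOW(R'): in S'→z z R' z, R' is followed by z with FIRST {z}. Thus FOLLOW(R') = {z}.
FOLLOW(P): in R→P S z, P is followed by S z with FIRST {b, d, z}; in R→P b, P is followed by b with FIRST {b}; in S→P S S', P is followed by S S' with FIRST {b, d, z}; in R'→S S z P, the suffix after P is empty, so FOLLOW(P) ⊇ FOLLOW(R') = {z}. Thus FOLLOW(P) = {b, d, z}.
FOLLOW(S'): in R→S' d d R, S' is followed by d d R with FIRST {d}; in S→P S S', the suffix after S' is empty, so FOLLOW(S') ⊇ FOLLOW(S) = {b, d, z}. Thus FOLLOW(S') = {b, d, z}.

{b, d, z}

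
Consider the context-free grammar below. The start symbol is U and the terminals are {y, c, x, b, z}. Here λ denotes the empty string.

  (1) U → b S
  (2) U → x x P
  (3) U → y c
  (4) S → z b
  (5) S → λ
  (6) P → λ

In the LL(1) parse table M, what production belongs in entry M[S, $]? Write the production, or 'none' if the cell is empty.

S → λ

FIRST(U): from U→b S we get {b}; from U→x x P we get {x}; from U→y c we get {y}. So FIRST(U) = {b, x, y}.
FIRST(S): from S→z b we get {z}; from S→λ we get {λ}. So FIRST(S) = {λ, z}.
FIRST(P): from P→λ we get {λ}. So FIRST(P) = {λ}.
FOLLOW(U) includes $ since U is the start symbol.
FOLLOW(U): U appears on no right-hand side. Thus FOLLOW(U) = {$}.
FOLLOW(S): in U→b S, the suffix after S is empty, so FOLLOW(S) ⊇ FOLLOW(U) = {$}. Thus FOLLOW(S) = {$}.
For S → z b: FIRST(z b) = {z}, so it goes in M[S, t] for t ∈ {z}.
For S → λ: FIRST(λ) = {λ}, so it goes in M[S, t] for t ∈ {}; since λ ∈ FIRST, also for every t ∈ FOLLOW(S) = {$}.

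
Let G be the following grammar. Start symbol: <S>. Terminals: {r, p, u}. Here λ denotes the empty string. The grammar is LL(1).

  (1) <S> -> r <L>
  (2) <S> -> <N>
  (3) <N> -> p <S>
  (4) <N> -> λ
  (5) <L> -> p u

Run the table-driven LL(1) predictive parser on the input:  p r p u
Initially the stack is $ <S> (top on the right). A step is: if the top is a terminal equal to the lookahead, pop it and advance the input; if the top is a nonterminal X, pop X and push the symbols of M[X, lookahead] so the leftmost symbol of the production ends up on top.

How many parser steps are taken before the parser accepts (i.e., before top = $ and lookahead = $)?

     Stack    Input      Action
  1  $ <S>    p r p u $  expand <S> -> <N>
  2  $ <N>    p r p u $  expand <N> -> p <S>
  3  $ <S> p  p r p u $  match p
  4  $ <S>    r p u $    expand <S> -> r <L>
  5  $ <L> r  r p u $    match r
  6  $ <L>    p u $      expand <L> -> p u
  7  $ u p    p u $      match p
  8  $ u      u $        match u
Accept reached after 8 steps.

8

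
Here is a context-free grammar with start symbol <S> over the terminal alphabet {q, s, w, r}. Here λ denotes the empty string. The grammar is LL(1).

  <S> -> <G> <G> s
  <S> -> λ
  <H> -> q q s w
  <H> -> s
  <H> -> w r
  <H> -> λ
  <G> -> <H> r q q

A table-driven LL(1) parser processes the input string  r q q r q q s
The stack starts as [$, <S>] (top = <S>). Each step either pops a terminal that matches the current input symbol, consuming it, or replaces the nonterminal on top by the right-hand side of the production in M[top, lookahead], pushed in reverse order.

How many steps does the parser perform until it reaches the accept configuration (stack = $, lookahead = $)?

12

      Stack              Input            Action
   1  $ <S>              r q q r q q s $  expand <S> -> <G> <G> s
   2  $ s <G> <G>        r q q r q q s $  expand <G> -> <H> r q q
   3  $ s <G> q q r <H>  r q q r q q s $  expand <H> -> λ
   4  $ s <G> q q r      r q q r q q s $  match r
   5  $ s <G> q q        q q r q q s $    match q
   6  $ s <G> q          q r q q s $      match q
   7  $ s <G>            r q q s $        expand <G> -> <H> r q q
   8  $ s q q r <H>      r q q s $        expand <H> -> λ
   9  $ s q q r          r q q s $        match r
  10  $ s q q            q q s $          match q
  11  $ s q              q s $            match q
  12  $ s                s $              match s
Accept reached after 12 steps.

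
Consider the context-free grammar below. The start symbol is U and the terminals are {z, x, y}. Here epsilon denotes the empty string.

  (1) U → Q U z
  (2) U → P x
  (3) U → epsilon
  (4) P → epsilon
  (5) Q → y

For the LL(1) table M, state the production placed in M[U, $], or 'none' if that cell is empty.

U → epsilon

FIRST(P): from P→epsilon we get {epsilon}. So FIRST(P) = {epsilon}.
FIRST(Q): from Q→y we get {y}. So FIRST(Q) = {y}.
FIRST(U): from U→Q U z we get {y}; from U→P x we get {x}; from U→epsilon we get {epsilon}. So FIRST(U) = {epsilon, x, y}.
FOLLOW(U) includes $ since U is the start symbol.
FOLLOW(U): in U→Q U z, U is followed by z with FIRST {z}. Thus FOLLOW(U) = {$, z}.
For U → Q U z: FIRST(Q U z) = {y}, so it goes in M[U, t] for t ∈ {y}.
For U → P x: FIRST(P x) = {x}, so it goes in M[U, t] for t ∈ {x}.
For U → epsilon: FIRST(epsilon) = {epsilon}, so it goes in M[U, t] for t ∈ {}; since epsilon ∈ FIRST, also for every t ∈ FOLLOW(U) = {$, z}.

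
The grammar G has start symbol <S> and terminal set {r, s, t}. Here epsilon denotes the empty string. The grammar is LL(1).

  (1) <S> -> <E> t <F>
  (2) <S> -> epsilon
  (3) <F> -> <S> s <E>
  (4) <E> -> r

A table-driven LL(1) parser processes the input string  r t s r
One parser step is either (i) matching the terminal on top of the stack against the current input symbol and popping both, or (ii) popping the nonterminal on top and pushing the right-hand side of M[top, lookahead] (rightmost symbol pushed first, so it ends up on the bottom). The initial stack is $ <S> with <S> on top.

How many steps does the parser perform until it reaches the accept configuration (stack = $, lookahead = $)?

     Stack        Input      Action
  1  $ <S>        r t s r $  expand <S> -> <E> t <F>
  2  $ <F> t <E>  r t s r $  expand <E> -> r
  3  $ <F> t r    r t s r $  match r
  4  $ <F> t      t s r $    match t
  5  $ <F>        s r $      expand <F> -> <S> s <E>
  6  $ <E> s <S>  s r $      expand <S> -> epsilon
  7  $ <E> s      s r $      match s
  8  $ <E>        r $        expand <E> -> r
  9  $ r          r $        match r
Accept reached after 9 steps.

9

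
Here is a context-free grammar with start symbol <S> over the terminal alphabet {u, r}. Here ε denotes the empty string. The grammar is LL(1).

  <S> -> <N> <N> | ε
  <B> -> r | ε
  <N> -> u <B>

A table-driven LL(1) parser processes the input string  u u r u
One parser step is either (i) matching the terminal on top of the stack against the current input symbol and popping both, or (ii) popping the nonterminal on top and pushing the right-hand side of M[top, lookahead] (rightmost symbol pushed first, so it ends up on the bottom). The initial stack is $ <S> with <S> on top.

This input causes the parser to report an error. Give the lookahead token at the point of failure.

u

step 1: stack=$ <S>  input=u u r u $  — expand <S> -> <N> <N>
step 2: stack=$ <N> <N>  input=u u r u $  — expand <N> -> u <B>
step 3: stack=$ <N> <B> u  input=u u r u $  — match u
step 4: stack=$ <N> <B>  input=u r u $  — expand <B> -> ε
step 5: stack=$ <N>  input=u r u $  — expand <N> -> u <B>
step 6: stack=$ <B> u  input=u r u $  — match u
step 7: stack=$ <B>  input=r u $  — expand <B> -> r
step 8: stack=$ r  input=r u $  — match r
step 9: stack=$  input=u $  — error: stack empty but input remains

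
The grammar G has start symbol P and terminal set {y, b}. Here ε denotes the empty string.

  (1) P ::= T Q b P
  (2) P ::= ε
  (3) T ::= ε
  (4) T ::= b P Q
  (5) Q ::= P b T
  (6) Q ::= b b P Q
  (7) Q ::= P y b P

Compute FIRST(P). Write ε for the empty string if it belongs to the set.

{ε, b, y}

FIRST(T): from T::=ε we get {ε}; from T::=b P Q we get {b}. So FIRST(T) = {ε, b}.
FIRST(P): from P::=T Q b P we get {b, y}; from P::=ε we get {ε}. So FIRST(P) = {ε, b, y}.
FIRST(Q): from Q::=P b T we get {b, y}; from Q::=b b P Q we get {b}; from Q::=P y b P we get {b, y}. So FIRST(Q) = {b, y}.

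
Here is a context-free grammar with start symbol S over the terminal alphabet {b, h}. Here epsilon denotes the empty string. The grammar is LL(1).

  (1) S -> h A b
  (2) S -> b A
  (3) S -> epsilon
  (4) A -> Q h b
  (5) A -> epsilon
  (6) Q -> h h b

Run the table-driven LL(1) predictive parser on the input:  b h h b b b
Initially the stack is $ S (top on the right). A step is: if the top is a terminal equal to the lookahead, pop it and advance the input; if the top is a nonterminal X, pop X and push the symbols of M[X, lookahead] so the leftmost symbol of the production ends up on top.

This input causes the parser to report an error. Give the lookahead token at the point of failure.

b

     Stack        Input          Action
  1  $ S          b h h b b b $  expand S -> b A
  2  $ A b        b h h b b b $  match b
  3  $ A          h h b b b $    expand A -> Q h b
  4  $ b h Q      h h b b b $    expand Q -> h h b
  5  $ b h b h h  h h b b b $    match h
  6  $ b h b h    h b b b $      match h
  7  $ b h b      b b b $        match b
  8  $ b h        b b $          error: top is terminal h but lookahead is b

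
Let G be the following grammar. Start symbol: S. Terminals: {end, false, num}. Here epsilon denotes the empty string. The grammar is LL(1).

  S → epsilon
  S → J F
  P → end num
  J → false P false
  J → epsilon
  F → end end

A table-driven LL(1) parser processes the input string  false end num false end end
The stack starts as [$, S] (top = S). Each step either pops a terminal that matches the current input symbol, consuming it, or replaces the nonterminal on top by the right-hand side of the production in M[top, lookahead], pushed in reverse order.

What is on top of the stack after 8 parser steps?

end

     Stack              Input                          Action
  1  $ S                false end num false end end $  expand S → J F
  2  $ F J              false end num false end end $  expand J → false P false
  3  $ F false P false  false end num false end end $  match false
  4  $ F false P        end num false end end $        expand P → end num
  5  $ F false num end  end num false end end $        match end
  6  $ F false num      num false end end $            match num
  7  $ F false          false end end $                match false
  8  $ F                end end $                      expand F → end end
Stack after step 8: $ end end (top = end).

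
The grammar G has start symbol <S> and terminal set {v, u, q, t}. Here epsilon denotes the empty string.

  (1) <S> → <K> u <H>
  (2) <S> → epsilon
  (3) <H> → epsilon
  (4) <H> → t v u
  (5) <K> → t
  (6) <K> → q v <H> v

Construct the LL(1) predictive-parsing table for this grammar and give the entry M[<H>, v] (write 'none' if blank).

<H> → epsilon

FIRST(<H>) = {epsilon, t}
FIRST(<K>) = {q, t}
FIRST(<S>) = {epsilon, q, t}  (via <K> u <H>)
FOLLOW(<S>) includes $ since <S> is the start symbol.
FOLLOW(<S>): <S> appears on no right-hand side. Thus FOLLOW(<S>) = {$}.
FOLLOW(<H>): in <S>→<K> u <H>, the suffix after <H> is empty, so FOLLOW(<H>) ⊇ FOLLOW(<S>) = {$}; in <K>→q v <H> v, <H> is followed by v with FIRST {v}. Thus FOLLOW(<H>) = {$, v}.
For <H> → epsilon: FIRST(epsilon) = {epsilon}, so it goes in M[<H>, t] for t ∈ {}; since epsilon ∈ FIRST, also for every t ∈ FOLLOW(<H>) = {$, v}.
For <H> → t v u: FIRST(t v u) = {t}, so it goes in M[<H>, t] for t ∈ {t}.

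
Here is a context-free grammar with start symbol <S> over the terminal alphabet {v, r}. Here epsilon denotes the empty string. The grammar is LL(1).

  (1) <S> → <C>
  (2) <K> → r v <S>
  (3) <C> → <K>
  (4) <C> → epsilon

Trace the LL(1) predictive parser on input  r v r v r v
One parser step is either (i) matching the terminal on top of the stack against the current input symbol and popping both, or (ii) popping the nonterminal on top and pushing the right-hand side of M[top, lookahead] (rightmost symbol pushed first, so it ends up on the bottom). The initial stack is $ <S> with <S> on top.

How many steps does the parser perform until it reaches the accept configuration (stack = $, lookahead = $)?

17

      Stack      Input          Action
   1  $ <S>      r v r v r v $  expand <S> → <C>
   2  $ <C>      r v r v r v $  expand <C> → <K>
   3  $ <K>      r v r v r v $  expand <K> → r v <S>
   4  $ <S> v r  r v r v r v $  match r
   5  $ <S> v    v r v r v $    match v
   6  $ <S>      r v r v $      expand <S> → <C>
   7  $ <C>      r v r v $      expand <C> → <K>
   8  $ <K>      r v r v $      expand <K> → r v <S>
   9  $ <S> v r  r v r v $      match r
  10  $ <S> v    v r v $        match v
  11  $ <S>      r v $          expand <S> → <C>
  12  $ <C>      r v $          expand <C> → <K>
  13  $ <K>      r v $          expand <K> → r v <S>
  14  $ <S> v r  r v $          match r
  15  $ <S> v    v $            match v
  16  $ <S>      $              expand <S> → <C>
  17  $ <C>      $              expand <C> → epsilon
Accept reached after 17 steps.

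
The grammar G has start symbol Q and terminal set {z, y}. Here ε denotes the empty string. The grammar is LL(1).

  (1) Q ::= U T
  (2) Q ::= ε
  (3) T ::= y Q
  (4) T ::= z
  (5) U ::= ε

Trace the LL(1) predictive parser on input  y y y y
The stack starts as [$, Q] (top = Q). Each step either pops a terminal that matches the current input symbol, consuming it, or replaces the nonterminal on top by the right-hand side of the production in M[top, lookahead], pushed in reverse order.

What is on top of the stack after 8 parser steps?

     Stack  Input      Action
  1  $ Q    y y y y $  expand Q ::= U T
  2  $ T U  y y y y $  expand U ::= ε
  3  $ T    y y y y $  expand T ::= y Q
  4  $ Q y  y y y y $  match y
  5  $ Q    y y y $    expand Q ::= U T
  6  $ T U  y y y $    expand U ::= ε
  7  $ T    y y y $    expand T ::= y Q
  8  $ Q y  y y y $    match y
Stack after step 8: $ Q (top = Q).

Q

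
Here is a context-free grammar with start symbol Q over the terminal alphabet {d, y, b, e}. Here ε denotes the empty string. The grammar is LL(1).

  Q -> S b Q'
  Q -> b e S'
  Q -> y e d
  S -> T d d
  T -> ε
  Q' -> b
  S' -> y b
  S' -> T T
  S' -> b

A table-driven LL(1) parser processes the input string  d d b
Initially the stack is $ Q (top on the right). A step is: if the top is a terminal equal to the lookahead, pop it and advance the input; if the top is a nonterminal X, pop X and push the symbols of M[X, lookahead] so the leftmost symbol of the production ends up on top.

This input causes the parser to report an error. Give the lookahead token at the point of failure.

$

step 1: stack=$ Q  input=d d b $  — expand Q -> S b Q'
step 2: stack=$ Q' b S  input=d d b $  — expand S -> T d d
step 3: stack=$ Q' b d d T  input=d d b $  — expand T -> ε
step 4: stack=$ Q' b d d  input=d d b $  — match d
step 5: stack=$ Q' b d  input=d b $  — match d
step 6: stack=$ Q' b  input=b $  — match b
step 7: stack=$ Q'  input=$  — error: M[Q', $] is empty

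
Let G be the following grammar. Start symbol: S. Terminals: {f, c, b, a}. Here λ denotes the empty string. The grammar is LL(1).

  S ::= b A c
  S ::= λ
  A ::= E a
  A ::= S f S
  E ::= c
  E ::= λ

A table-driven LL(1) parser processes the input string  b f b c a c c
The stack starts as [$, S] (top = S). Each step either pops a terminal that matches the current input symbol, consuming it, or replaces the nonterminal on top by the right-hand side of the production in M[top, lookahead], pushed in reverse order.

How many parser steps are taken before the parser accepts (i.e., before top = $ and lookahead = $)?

13

step 1: stack=$ S  input=b f b c a c c $  — expand S ::= b A c
step 2: stack=$ c A b  input=b f b c a c c $  — match b
step 3: stack=$ c A  input=f b c a c c $  — expand A ::= S f S
step 4: stack=$ c S f S  input=f b c a c c $  — expand S ::= λ
step 5: stack=$ c S f  input=f b c a c c $  — match f
step 6: stack=$ c S  input=b c a c c $  — expand S ::= b A c
step 7: stack=$ c c A b  input=b c a c c $  — match b
step 8: stack=$ c c A  input=c a c c $  — expand A ::= E a
step 9: stack=$ c c a E  input=c a c c $  — expand E ::= c
step 10: stack=$ c c a c  input=c a c c $  — match c
step 11: stack=$ c c a  input=a c c $  — match a
step 12: stack=$ c c  input=c c $  — match c
step 13: stack=$ c  input=c $  — match c
Accept reached after 13 steps.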